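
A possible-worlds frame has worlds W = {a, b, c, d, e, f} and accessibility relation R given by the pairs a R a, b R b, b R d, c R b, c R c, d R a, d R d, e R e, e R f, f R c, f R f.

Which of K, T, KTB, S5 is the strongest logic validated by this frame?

Reflexive (axiom T): yes — every world is R-related to itself.
Symmetric (axiom B): no — b R d but not d R b.
Euclidean (axiom 5): no — b R d and b R b, but not d R b.
So F validates K, T; KTB would additionally require R to be symmetric. The strongest is T.

T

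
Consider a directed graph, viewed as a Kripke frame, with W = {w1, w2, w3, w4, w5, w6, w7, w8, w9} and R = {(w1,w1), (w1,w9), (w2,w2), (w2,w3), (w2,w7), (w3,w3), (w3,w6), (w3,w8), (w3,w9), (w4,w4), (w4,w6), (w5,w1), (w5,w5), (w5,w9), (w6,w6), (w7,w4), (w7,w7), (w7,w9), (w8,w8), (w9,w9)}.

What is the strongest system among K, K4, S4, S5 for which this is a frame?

K

Transitive (axiom 4): no — w2 R w3 and w3 R w6, but not w2 R w6.
Reflexive (axiom T): yes — every world is R-related to itself.
Euclidean (axiom 5): no — w2 R w3 and w2 R w7, but not w3 R w7.
So F validates K; K4 would additionally require R to be transitive. The strongest is K.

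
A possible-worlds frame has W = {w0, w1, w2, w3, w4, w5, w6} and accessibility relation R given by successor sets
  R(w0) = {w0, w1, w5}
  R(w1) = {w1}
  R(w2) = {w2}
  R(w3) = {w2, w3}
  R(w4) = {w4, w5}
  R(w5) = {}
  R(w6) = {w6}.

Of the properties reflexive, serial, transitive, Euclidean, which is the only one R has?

transitive

Reflexive: no — w5 is not related to itself.
Serial: no — w5 has no R-successor.
Transitive: yes — every two-step R-path is closed by a direct edge.
Euclidean: no — w0 R w1 and w0 R w5, but not w1 R w5.
Only transitive holds.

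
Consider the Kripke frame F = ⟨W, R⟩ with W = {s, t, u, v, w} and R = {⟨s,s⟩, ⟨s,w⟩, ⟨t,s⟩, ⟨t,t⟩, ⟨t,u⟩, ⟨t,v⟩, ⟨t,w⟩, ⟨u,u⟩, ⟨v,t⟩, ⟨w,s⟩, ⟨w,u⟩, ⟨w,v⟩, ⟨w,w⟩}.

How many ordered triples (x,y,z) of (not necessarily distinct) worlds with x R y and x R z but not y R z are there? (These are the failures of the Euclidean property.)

Enumerating: (t,s,t), (t,s,u), (t,s,v), (t,u,s), (t,u,t), (t,u,v), (t,u,w), (t,v,s), (t,v,u), (t,v,v), (t,v,w), (t,w,t), … and 9 more.
Total: 21.

21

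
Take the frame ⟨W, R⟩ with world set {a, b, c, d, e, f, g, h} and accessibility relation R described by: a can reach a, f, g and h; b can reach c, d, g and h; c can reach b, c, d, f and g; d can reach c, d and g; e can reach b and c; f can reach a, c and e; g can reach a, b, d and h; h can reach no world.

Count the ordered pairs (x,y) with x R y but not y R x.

8

Enumerating: (a,h), (b,d), (b,h), (c,g), (e,b), (e,c), (f,e), (g,h).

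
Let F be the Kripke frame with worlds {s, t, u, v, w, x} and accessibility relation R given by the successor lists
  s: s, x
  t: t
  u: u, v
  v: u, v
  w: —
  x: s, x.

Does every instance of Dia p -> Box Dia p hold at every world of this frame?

Yes

By correspondence theory, 5 is valid on a frame iff R is Euclidean.
Euclidean: yes — any two successors of a common world are R-related.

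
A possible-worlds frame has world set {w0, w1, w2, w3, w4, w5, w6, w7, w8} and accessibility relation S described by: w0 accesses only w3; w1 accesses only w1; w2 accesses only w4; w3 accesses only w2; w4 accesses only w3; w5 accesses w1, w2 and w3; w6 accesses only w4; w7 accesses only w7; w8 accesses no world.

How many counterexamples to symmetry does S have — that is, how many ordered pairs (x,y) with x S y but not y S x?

8

Enumerating: (w0,w3), (w2,w4), (w3,w2), (w4,w3), (w5,w1), (w5,w2), (w5,w3), (w6,w4).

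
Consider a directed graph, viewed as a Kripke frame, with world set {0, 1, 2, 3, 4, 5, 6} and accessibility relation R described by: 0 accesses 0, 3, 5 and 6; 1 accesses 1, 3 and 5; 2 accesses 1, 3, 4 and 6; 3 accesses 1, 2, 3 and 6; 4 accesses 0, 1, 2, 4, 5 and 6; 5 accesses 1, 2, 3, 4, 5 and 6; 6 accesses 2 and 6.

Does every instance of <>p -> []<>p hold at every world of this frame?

No

The schema 5 characterises exactly the Euclidean frames.
Euclidean: no — 0 R 3 and 0 R 5, but not 3 R 5.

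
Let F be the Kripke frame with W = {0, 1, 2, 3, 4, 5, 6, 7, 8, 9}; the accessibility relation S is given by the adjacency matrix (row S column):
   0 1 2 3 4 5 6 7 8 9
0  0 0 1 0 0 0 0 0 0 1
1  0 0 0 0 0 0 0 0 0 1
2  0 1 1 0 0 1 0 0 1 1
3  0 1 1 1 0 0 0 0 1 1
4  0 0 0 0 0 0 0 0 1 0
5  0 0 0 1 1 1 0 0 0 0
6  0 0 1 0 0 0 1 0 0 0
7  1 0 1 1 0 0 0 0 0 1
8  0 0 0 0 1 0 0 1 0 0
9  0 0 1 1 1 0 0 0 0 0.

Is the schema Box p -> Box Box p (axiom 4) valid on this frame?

No

The schema 4 characterises exactly the transitive frames.
Transitive: no — 0 S 2 and 2 S 1, but not 0 S 1.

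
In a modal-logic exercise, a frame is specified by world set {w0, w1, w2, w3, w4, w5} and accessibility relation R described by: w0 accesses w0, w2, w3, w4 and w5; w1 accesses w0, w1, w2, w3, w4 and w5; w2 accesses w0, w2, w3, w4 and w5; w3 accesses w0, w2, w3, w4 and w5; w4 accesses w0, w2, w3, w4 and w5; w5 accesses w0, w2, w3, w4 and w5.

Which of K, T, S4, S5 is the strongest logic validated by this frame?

Reflexive (axiom T): yes — every world is R-related to itself.
Transitive (axiom 4): yes — every two-step R-path is closed by a direct edge.
Euclidean (axiom 5): no — w1 R w0 and w1 R w1, but not w0 R w1.
So F validates K, T, S4; S5 would additionally require R to be Euclidean. The strongest is S4.

S4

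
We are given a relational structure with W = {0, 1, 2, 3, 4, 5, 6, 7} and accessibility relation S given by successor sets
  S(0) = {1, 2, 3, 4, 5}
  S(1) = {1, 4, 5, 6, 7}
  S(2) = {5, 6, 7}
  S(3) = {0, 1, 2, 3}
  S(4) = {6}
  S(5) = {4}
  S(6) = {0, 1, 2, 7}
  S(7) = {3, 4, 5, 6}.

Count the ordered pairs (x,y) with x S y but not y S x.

17

Enumerating: (0,1), (0,2), (0,4), (0,5), (1,4), (1,5), (1,7), (2,5), (2,7), (3,1), (3,2), (4,6), (5,4), (6,0), (7,3), (7,4), (7,5).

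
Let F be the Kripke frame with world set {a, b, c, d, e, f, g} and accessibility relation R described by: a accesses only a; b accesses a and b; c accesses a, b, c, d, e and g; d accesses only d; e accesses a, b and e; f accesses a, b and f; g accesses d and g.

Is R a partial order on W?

Yes

Reflexive: yes — every world is R-related to itself.
Transitive: yes — every two-step R-path is closed by a direct edge.
Antisymmetric: yes — no distinct pair is related both ways.
So R is a partial order.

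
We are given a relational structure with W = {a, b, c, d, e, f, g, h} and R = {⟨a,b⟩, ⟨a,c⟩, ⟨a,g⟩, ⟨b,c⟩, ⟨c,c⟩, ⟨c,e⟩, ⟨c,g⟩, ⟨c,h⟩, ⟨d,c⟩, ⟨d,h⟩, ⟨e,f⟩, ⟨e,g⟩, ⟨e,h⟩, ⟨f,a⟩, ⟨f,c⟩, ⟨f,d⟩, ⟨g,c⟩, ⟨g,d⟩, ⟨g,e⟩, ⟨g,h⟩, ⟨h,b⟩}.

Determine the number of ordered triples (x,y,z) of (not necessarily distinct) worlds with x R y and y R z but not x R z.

Enumerating: (a,c,e), (a,c,h), (a,g,d), (a,g,e), (a,g,h), (b,c,e), (b,c,g), (b,c,h), (c,e,f), (c,g,d), (c,h,b), (d,c,e), … and 20 more.
Total: 32.

32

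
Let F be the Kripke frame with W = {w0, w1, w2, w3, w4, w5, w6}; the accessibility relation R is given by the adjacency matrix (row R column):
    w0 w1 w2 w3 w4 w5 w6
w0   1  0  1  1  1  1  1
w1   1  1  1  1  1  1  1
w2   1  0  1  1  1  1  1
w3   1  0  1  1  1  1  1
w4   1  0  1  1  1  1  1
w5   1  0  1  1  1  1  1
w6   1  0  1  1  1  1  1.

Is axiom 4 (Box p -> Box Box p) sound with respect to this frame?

Yes

By correspondence theory, 4 is valid on a frame iff R is transitive.
Transitive: yes — every two-step R-path is closed by a direct edge.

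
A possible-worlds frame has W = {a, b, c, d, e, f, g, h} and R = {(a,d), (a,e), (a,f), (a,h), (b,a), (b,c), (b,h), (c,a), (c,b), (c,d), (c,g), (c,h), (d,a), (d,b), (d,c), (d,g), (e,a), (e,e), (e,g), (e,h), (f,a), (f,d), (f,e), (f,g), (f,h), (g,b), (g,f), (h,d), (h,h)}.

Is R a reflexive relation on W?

Reflexive: no — a is not related to itself.

No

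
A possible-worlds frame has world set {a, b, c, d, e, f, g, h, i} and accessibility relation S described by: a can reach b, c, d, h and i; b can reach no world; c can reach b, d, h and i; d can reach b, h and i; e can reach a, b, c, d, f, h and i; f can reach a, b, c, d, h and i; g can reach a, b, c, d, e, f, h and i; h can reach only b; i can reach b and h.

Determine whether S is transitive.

Transitive: yes — every two-step S-path is closed by a direct edge.

Yes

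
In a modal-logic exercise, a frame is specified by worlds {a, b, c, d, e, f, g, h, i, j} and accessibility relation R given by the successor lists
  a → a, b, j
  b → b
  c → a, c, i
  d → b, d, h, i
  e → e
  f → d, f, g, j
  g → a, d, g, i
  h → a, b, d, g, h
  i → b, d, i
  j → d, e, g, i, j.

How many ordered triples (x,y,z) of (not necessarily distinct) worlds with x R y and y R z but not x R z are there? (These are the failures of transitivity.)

30

Enumerating: (a,j,d), (a,j,e), (a,j,g), (a,j,i), (c,a,b), (c,a,j), (c,i,b), (c,i,d), (d,h,a), (d,h,g), (f,d,b), (f,d,h), … and 18 more.
Total: 30.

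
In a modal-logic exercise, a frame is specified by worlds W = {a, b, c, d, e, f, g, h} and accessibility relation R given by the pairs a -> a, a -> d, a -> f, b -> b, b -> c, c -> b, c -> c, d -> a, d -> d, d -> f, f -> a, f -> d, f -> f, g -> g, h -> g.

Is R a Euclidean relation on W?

Yes

Euclidean: yes — any two successors of a common world are R-related.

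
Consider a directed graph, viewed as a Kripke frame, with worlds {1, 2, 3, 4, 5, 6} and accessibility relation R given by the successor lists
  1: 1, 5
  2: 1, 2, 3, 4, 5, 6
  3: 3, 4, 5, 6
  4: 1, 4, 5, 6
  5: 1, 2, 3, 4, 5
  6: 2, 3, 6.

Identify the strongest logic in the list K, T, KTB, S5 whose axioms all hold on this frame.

T

Reflexive (axiom T): yes — every world is R-related to itself.
Symmetric (axiom B): no — 2 R 1 but not 1 R 2.
Euclidean (axiom 5): no — 2 R 1 and 2 R 3, but not 1 R 3.
So F validates K, T; KTB would additionally require R to be symmetric. The strongest is T.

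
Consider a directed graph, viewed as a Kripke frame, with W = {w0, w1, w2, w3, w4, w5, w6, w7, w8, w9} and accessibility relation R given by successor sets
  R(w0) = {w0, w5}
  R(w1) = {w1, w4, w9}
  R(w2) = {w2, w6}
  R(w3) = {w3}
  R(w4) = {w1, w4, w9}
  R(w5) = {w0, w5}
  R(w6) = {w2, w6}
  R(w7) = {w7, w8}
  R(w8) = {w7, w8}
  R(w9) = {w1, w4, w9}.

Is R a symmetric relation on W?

Yes

Symmetric: yes — every pair in R has its reverse in R.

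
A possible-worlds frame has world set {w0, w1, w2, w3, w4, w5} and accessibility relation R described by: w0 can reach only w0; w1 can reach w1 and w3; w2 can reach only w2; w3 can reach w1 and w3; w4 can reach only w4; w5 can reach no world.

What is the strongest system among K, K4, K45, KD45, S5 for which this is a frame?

K45

Transitive (axiom 4): yes — every two-step R-path is closed by a direct edge.
Euclidean (axiom 5): yes — any two successors of a common world are R-related.
Serial (axiom D): no — w5 has no R-successor.
Reflexive (axiom T): no — w5 is not related to itself.
So F validates K, K4, K45; KD45 would additionally require R to be serial. The strongest is K45.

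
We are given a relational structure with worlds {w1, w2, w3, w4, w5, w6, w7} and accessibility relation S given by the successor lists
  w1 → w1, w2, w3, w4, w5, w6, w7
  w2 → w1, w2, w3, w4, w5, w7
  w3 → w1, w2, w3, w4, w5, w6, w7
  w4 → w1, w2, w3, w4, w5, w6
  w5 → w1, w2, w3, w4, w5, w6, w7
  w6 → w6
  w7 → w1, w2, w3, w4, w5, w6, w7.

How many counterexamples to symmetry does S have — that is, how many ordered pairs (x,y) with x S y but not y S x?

Enumerating: (w1,w6), (w3,w6), (w4,w6), (w5,w6), (w7,w4), (w7,w6).

6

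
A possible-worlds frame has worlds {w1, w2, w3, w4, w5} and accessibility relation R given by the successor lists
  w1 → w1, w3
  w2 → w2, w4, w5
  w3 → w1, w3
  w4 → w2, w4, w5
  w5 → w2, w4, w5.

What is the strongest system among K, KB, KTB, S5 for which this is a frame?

Symmetric (axiom B): yes — every pair in R has its reverse in R.
Reflexive (axiom T): yes — every world is R-related to itself.
Euclidean (axiom 5): yes — any two successors of a common world are R-related.
So F validates K, KB, KTB, S5. The strongest is S5.

S5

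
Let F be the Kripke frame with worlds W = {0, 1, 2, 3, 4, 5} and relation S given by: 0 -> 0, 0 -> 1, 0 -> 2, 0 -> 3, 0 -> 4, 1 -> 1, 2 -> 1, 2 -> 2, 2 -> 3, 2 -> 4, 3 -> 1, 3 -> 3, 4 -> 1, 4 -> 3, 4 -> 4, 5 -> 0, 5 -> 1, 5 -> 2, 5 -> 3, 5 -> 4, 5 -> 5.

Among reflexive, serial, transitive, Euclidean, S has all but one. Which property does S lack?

Reflexive: yes — every world is S-related to itself.
Serial: yes — every world has a successor (e.g. 0 S 0).
Transitive: yes — every two-step S-path is closed by a direct edge.
Euclidean: no — 0 S 1 and 0 S 2, but not 1 S 2.
Only Euclidean fails.

Euclidean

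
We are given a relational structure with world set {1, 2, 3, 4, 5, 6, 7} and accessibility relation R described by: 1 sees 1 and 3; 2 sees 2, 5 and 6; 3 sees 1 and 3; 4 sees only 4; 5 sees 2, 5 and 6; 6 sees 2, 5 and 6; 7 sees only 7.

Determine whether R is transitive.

Transitive: yes — every two-step R-path is closed by a direct edge.

Yes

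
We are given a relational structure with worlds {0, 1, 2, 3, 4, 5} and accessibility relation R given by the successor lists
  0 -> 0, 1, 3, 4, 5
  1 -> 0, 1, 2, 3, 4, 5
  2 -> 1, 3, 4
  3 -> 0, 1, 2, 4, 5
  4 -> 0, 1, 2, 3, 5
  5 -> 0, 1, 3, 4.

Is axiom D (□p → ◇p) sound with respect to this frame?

Yes

The schema D characterises exactly the serial frames.
Serial: yes — every world has a successor (e.g. 0 R 0).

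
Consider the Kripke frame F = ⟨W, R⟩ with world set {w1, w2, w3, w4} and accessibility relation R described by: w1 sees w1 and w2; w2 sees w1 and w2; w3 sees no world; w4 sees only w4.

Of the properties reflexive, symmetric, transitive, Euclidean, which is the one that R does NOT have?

Reflexive: no — w3 is not related to itself.
Symmetric: yes — every pair in R has its reverse in R.
Transitive: yes — every two-step R-path is closed by a direct edge.
Euclidean: yes — any two successors of a common world are R-related.
Only reflexive fails.

reflexive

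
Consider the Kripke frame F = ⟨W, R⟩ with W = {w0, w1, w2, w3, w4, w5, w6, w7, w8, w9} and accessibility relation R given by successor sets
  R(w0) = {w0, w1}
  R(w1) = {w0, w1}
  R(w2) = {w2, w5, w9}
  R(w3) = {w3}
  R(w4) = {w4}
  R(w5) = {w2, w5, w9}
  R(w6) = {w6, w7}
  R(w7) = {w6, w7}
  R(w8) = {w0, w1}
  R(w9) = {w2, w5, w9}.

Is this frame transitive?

Transitive: yes — every two-step R-path is closed by a direct edge.

Yes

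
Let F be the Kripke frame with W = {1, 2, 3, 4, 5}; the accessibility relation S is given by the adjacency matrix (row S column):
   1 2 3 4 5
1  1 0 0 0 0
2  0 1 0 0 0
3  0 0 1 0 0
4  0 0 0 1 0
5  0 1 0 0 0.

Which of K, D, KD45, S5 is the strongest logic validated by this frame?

KD45

Serial (axiom D): yes — every world has a successor (e.g. 1 S 1).
Euclidean (axiom 5): yes — any two successors of a common world are S-related.
Transitive (axiom 4): yes — every two-step S-path is closed by a direct edge.
Reflexive (axiom T): no — 5 is not related to itself.
So F validates K, D, KD45; S5 would additionally require S to be reflexive. The strongest is KD45.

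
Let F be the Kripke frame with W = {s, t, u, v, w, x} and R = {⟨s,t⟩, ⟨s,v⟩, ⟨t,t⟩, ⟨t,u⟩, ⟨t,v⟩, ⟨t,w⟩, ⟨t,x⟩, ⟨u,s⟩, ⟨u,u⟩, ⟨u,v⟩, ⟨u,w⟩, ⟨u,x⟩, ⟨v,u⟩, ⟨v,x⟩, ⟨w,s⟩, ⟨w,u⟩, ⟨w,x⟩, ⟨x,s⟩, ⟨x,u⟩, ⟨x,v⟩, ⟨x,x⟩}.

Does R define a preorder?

No

Reflexive: no — s is not related to itself.
Transitive: no — s R t and t R u, but not s R u.
So R is not a preorder.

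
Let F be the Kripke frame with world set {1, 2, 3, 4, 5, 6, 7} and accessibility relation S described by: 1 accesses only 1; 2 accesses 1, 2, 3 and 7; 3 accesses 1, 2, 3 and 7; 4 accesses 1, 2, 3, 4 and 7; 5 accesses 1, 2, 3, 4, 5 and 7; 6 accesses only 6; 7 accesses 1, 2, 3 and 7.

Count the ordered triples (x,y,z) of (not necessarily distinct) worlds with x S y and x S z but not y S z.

Enumerating: (2,1,2), (2,1,3), (2,1,7), (3,1,2), (3,1,3), (3,1,7), (4,1,2), (4,1,3), (4,1,4), (4,1,7), (4,2,4), (4,3,4), … and 16 more.
Total: 28.

28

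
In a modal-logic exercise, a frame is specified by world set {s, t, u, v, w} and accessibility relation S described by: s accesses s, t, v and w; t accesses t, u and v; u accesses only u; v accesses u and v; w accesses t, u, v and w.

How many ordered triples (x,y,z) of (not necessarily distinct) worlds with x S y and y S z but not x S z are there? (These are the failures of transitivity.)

Enumerating: (s,t,u), (s,v,u), (s,w,u).

3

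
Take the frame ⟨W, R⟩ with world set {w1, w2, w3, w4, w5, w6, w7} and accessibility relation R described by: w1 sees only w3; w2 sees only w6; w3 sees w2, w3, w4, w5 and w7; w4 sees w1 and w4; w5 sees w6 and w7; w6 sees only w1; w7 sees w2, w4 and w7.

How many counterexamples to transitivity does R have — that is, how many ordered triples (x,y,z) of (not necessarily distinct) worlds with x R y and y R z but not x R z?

15

Enumerating: (w1,w3,w2), (w1,w3,w4), (w1,w3,w5), (w1,w3,w7), (w2,w6,w1), (w3,w2,w6), (w3,w4,w1), (w3,w5,w6), (w4,w1,w3), (w5,w6,w1), (w5,w7,w2), (w5,w7,w4), (w6,w1,w3), (w7,w2,w6), (w7,w4,w1).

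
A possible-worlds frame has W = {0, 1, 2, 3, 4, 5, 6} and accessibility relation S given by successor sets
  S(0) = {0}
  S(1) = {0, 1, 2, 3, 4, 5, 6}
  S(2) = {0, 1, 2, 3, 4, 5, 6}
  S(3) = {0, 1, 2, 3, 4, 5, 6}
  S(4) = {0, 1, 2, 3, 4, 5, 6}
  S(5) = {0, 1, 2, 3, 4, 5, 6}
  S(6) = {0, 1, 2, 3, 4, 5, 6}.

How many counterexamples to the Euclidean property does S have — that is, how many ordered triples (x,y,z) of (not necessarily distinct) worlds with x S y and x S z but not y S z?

Enumerating: (1,0,1), (1,0,2), (1,0,3), (1,0,4), (1,0,5), (1,0,6), (2,0,1), (2,0,2), (2,0,3), (2,0,4), (2,0,5), (2,0,6), … and 24 more.
Total: 36.

36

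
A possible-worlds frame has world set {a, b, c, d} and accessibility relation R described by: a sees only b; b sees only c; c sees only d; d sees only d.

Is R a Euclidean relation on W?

No

Euclidean: no — a R b and a R b, but not b R b.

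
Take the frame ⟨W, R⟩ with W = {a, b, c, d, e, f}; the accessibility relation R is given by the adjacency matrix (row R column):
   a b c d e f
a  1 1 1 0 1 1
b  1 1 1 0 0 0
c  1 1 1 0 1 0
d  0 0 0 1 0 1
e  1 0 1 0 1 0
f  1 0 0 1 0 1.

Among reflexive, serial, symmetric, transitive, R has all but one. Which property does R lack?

Reflexive: yes — every world is R-related to itself.
Serial: yes — every world has a successor (e.g. a R a).
Symmetric: yes — every pair in R has its reverse in R.
Transitive: no — a R f and f R d, but not a R d.
Only transitive fails.

transitive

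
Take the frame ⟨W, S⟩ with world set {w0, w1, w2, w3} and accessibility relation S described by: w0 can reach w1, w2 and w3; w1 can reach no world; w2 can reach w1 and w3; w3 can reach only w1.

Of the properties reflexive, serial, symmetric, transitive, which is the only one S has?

Reflexive: no — w0 is not related to itself.
Serial: no — w1 has no S-successor.
Symmetric: no — w0 S w1 but not w1 S w0.
Transitive: yes — every two-step S-path is closed by a direct edge.
Only transitive holds.

transitive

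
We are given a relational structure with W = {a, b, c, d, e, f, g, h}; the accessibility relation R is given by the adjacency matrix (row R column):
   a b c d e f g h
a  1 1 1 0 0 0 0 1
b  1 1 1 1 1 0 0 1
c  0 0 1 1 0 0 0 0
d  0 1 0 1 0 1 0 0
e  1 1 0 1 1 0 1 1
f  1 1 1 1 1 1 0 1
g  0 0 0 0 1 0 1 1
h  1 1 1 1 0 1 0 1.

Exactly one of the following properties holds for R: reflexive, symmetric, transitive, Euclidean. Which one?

Reflexive: yes — every world is R-related to itself.
Symmetric: no — a R c but not c R a.
Transitive: no — a R b and b R d, but not a R d.
Euclidean: no — a R c and a R b, but not c R b.
Only reflexive holds.

reflexive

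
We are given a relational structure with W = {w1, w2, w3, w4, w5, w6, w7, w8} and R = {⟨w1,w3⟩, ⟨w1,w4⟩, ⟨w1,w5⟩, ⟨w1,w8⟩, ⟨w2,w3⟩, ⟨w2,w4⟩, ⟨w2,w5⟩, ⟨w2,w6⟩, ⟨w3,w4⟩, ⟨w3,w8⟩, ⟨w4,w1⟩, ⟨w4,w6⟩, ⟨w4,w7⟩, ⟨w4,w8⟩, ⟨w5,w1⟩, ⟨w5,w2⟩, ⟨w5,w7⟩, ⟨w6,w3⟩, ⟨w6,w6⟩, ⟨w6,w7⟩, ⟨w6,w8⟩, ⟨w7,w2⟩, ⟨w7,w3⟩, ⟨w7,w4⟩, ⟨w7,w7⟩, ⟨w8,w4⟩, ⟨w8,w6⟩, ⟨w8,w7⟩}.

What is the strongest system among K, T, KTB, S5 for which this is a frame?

Reflexive (axiom T): no — w1 is not related to itself.
Symmetric (axiom B): no — w1 R w3 but not w3 R w1.
Euclidean (axiom 5): no — w1 R w3 and w1 R w5, but not w3 R w5.
So F validates K; T would additionally require R to be reflexive. The strongest is K.

K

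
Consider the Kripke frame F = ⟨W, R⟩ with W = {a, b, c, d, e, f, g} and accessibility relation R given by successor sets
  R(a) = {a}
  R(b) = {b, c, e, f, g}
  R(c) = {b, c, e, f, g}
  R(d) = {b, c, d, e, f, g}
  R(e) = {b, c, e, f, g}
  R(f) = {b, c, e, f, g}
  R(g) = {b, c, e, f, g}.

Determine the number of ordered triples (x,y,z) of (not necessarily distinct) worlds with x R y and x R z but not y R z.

Enumerating: (d,b,d), (d,c,d), (d,e,d), (d,f,d), (d,g,d).

5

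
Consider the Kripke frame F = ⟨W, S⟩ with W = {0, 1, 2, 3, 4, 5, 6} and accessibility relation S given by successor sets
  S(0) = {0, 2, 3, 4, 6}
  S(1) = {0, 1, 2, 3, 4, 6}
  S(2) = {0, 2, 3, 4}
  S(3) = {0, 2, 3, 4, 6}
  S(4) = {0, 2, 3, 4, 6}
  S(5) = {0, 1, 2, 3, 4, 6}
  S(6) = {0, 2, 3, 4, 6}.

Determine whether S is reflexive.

No

Reflexive: no — 5 is not related to itself.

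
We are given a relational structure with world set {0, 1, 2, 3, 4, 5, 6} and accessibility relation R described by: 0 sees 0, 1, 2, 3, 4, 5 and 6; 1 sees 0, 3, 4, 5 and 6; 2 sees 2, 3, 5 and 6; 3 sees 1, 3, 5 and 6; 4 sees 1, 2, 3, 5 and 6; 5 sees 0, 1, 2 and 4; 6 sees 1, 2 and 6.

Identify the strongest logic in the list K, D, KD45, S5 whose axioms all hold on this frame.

D

Serial (axiom D): yes — every world has a successor (e.g. 0 R 0).
Euclidean (axiom 5): no — 0 R 1 and 0 R 2, but not 1 R 2.
Transitive (axiom 4): no — 1 R 0 and 0 R 2, but not 1 R 2.
Reflexive (axiom T): no — 1 is not related to itself.
So F validates K, D; KD45 would additionally require R to be Euclidean and transitive. The strongest is D.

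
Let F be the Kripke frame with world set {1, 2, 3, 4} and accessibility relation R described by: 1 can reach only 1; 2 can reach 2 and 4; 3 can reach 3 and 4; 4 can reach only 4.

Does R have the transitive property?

Transitive: yes — every two-step R-path is closed by a direct edge.

Yes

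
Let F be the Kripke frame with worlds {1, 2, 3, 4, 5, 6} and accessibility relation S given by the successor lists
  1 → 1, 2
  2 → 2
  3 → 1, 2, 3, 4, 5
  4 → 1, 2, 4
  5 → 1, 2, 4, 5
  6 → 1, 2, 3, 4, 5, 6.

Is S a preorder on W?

Yes

Reflexive: yes — every world is S-related to itself.
Transitive: yes — every two-step S-path is closed by a direct edge.
So S is a preorder.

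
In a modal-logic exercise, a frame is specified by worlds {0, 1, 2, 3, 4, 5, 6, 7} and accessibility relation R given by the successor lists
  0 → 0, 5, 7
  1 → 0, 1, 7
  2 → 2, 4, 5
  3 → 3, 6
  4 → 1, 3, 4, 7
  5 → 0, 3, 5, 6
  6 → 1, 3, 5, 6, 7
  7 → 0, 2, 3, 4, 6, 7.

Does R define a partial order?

No

Reflexive: yes — every world is R-related to itself.
Transitive: no — 0 R 5 and 5 R 3, but not 0 R 3.
Antisymmetric: no — 0 R 5 and 5 R 0 with 0 ≠ 5.
So R is not a partial order.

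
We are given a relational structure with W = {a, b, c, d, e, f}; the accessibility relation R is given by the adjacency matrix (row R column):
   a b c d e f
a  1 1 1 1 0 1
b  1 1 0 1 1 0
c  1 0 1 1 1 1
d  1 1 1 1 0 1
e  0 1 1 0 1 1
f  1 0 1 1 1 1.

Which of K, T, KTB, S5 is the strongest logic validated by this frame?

Reflexive (axiom T): yes — every world is R-related to itself.
Symmetric (axiom B): yes — every pair in R has its reverse in R.
Euclidean (axiom 5): no — a R b and a R c, but not b R c.
So F validates K, T, KTB; S5 would additionally require R to be Euclidean. The strongest is KTB.

KTB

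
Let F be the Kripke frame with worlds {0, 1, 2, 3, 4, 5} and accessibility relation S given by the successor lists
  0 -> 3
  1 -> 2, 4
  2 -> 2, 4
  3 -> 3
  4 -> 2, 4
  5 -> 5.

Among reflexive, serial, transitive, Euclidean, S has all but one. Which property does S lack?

reflexive

Reflexive: no — 0 is not related to itself.
Serial: yes — every world has a successor (e.g. 0 S 3).
Transitive: yes — every two-step S-path is closed by a direct edge.
Euclidean: yes — any two successors of a common world are S-related.
Only reflexive fails.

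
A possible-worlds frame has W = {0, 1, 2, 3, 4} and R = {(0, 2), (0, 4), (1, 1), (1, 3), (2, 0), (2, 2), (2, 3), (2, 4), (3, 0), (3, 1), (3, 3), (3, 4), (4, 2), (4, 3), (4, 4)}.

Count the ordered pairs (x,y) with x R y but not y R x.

Enumerating: (0,4), (2,3), (3,0).

3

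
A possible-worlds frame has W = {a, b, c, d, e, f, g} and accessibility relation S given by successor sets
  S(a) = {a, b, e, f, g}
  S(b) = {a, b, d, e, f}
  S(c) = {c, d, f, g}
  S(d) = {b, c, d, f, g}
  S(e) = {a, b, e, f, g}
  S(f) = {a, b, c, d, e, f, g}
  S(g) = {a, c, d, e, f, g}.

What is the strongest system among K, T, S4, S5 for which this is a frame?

T

Reflexive (axiom T): yes — every world is S-related to itself.
Transitive (axiom 4): no — a S b and b S d, but not a S d.
Euclidean (axiom 5): no — a S b and a S g, but not b S g.
So F validates K, T; S4 would additionally require S to be transitive. The strongest is T.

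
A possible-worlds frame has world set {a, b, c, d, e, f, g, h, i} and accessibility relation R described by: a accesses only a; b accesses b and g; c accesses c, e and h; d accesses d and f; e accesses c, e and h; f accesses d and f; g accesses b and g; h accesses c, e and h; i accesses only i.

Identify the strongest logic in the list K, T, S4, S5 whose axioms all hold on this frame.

Reflexive (axiom T): yes — every world is R-related to itself.
Transitive (axiom 4): yes — every two-step R-path is closed by a direct edge.
Euclidean (axiom 5): yes — any two successors of a common world are R-related.
So F validates K, T, S4, S5. The strongest is S5.

S5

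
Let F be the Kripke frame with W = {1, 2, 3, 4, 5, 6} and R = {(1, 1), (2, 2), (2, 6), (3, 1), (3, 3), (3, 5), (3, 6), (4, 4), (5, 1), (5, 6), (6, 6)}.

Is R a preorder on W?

Reflexive: no — 5 is not related to itself.
Transitive: yes — every two-step R-path is closed by a direct edge.
So R is not a preorder.

No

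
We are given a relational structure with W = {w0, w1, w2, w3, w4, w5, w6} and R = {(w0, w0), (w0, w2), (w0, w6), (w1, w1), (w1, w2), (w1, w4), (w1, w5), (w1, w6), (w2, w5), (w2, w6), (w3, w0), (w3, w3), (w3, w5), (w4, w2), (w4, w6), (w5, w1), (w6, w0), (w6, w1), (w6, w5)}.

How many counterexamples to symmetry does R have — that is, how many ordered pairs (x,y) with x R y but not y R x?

Enumerating: (w0,w2), (w1,w2), (w1,w4), (w2,w5), (w2,w6), (w3,w0), (w3,w5), (w4,w2), (w4,w6), (w6,w5).

10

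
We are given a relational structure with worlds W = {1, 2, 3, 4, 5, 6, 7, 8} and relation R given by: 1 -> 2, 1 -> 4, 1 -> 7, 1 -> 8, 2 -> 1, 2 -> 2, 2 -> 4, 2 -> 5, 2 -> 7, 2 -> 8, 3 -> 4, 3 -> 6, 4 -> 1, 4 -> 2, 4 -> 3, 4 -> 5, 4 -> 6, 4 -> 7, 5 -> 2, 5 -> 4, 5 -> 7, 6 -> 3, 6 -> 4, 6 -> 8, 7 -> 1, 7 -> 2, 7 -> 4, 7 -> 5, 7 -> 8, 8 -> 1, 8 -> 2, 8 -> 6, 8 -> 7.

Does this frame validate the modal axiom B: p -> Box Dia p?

The schema B characterises exactly the symmetric frames.
Symmetric: yes — every pair in R has its reverse in R.

Yes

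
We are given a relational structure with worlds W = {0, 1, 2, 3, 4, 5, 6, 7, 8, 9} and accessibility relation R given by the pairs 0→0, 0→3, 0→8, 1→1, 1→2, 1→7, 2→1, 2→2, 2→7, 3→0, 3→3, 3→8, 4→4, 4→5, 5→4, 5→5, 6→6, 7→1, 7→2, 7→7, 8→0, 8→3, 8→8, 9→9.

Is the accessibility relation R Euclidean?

Euclidean: yes — any two successors of a common world are R-related.

Yes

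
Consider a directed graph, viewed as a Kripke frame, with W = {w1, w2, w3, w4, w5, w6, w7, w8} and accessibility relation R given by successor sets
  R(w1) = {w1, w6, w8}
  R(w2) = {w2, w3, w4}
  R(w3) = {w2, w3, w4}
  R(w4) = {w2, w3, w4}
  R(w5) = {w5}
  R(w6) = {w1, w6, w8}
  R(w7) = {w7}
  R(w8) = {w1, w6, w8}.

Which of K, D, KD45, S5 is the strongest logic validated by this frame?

Serial (axiom D): yes — every world has a successor (e.g. w1 R w1).
Euclidean (axiom 5): yes — any two successors of a common world are R-related.
Transitive (axiom 4): yes — every two-step R-path is closed by a direct edge.
Reflexive (axiom T): yes — every world is R-related to itself.
So F validates K, D, KD45, S5. The strongest is S5.

S5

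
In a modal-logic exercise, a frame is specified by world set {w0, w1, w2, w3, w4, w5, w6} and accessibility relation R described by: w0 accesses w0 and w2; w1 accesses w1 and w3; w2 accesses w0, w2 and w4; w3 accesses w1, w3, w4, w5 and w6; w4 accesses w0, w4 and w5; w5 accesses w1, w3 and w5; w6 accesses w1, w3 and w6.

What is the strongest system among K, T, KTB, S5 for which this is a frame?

T

Reflexive (axiom T): yes — every world is R-related to itself.
Symmetric (axiom B): no — w2 R w4 but not w4 R w2.
Euclidean (axiom 5): no — w2 R w0 and w2 R w4, but not w0 R w4.
So F validates K, T; KTB would additionally require R to be symmetric. The strongest is T.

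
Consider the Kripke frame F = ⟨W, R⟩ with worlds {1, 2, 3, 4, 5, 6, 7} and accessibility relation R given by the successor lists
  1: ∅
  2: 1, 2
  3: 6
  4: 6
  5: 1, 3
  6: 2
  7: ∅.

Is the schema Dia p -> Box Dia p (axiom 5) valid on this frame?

No

Axiom 5 corresponds to the accessibility relation being Euclidean.
Euclidean: no — 5 R 1 and 5 R 3, but not 1 R 3.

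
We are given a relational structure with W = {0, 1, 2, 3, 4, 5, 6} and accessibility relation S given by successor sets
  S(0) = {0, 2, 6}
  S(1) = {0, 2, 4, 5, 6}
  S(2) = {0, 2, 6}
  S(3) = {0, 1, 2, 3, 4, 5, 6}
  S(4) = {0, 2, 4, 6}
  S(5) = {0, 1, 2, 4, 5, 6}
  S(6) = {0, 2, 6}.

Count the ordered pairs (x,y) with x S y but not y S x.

17

Enumerating: (1,0), (1,2), (1,4), (1,6), (3,0), (3,1), (3,2), (3,4), (3,5), (3,6), (4,0), (4,2), (4,6), (5,0), (5,2), (5,4), (5,6).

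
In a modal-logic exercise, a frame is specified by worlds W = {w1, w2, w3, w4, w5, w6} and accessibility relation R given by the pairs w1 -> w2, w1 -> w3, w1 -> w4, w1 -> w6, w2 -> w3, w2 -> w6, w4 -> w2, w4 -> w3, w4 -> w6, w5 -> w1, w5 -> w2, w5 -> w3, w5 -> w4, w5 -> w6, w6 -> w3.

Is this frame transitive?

Yes

Transitive: yes — every two-step R-path is closed by a direct edge.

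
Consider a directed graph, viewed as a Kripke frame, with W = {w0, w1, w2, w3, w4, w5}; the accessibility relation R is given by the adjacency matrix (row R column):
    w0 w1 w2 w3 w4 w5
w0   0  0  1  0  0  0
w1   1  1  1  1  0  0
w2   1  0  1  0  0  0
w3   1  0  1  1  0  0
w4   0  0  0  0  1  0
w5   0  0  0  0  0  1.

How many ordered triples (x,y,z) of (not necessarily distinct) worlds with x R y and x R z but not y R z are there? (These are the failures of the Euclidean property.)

Enumerating: (w1,w0,w0), (w1,w0,w1), (w1,w0,w3), (w1,w2,w1), (w1,w2,w3), (w1,w3,w1), (w2,w0,w0), (w3,w0,w0), (w3,w0,w3), (w3,w2,w3).

10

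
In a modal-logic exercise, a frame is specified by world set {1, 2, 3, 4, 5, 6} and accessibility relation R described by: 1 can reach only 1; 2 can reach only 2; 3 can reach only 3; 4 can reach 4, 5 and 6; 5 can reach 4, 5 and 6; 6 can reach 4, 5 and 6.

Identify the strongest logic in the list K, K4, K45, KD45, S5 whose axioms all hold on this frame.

S5

Transitive (axiom 4): yes — every two-step R-path is closed by a direct edge.
Euclidean (axiom 5): yes — any two successors of a common world are R-related.
Serial (axiom D): yes — every world has a successor (e.g. 1 R 1).
Reflexive (axiom T): yes — every world is R-related to itself.
So F validates K, K4, K45, KD45, S5. The strongest is S5.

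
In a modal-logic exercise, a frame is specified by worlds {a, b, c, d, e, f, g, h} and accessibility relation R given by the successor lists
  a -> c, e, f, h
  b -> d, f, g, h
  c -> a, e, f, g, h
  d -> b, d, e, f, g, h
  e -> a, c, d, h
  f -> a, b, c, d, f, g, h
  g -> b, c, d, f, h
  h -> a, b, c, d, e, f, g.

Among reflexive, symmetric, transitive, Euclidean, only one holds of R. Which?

symmetric

Reflexive: no — a is not related to itself.
Symmetric: yes — every pair in R has its reverse in R.
Transitive: no — a R c and c R g, but not a R g.
Euclidean: no — a R e and a R f, but not e R f.
Only symmetric holds.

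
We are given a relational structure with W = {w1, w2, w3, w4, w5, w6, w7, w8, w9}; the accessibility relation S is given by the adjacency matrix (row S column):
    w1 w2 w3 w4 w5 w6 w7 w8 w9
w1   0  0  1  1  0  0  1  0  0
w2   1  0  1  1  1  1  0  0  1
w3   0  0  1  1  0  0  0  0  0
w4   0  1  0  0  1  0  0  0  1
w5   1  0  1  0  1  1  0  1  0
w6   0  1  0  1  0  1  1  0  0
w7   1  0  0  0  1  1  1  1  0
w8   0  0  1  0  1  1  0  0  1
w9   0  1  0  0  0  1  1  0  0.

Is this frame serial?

Yes

Serial: yes — every world has a successor (e.g. w1 S w3).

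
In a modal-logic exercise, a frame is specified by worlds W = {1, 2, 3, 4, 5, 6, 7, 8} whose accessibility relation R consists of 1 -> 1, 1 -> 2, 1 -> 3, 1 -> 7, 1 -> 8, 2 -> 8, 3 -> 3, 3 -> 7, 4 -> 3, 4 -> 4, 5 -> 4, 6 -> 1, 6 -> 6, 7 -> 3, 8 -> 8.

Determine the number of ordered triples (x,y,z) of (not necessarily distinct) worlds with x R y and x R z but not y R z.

18

Enumerating: (1,2,1), (1,2,2), (1,2,3), (1,2,7), (1,3,1), (1,3,2), (1,3,8), (1,7,1), (1,7,2), (1,7,7), (1,7,8), (1,8,1), (1,8,2), (1,8,3), (1,8,7), (3,7,7), (4,3,4), (6,1,6).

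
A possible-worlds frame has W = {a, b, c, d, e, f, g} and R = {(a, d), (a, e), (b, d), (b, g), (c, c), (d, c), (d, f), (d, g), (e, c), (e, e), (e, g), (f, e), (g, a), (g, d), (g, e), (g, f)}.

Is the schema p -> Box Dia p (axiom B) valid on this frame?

By correspondence theory, B is valid on a frame iff R is symmetric.
Symmetric: no — a R d but not d R a.

No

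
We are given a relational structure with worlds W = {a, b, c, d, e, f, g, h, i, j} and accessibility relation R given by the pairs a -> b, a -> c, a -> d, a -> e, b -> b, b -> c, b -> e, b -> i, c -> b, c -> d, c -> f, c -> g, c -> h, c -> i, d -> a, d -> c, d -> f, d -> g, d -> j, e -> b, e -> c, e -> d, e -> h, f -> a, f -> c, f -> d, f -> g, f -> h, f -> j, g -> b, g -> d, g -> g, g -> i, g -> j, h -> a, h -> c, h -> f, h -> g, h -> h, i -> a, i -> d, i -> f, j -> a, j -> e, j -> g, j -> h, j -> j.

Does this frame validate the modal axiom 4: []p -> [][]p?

No

Axiom 4 corresponds to the accessibility relation being transitive.
Transitive: no — a R b and b R i, but not a R i.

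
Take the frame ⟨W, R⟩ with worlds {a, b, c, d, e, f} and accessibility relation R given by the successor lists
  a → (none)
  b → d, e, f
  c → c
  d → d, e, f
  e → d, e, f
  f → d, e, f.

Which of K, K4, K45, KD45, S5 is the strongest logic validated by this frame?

Transitive (axiom 4): yes — every two-step R-path is closed by a direct edge.
Euclidean (axiom 5): yes — any two successors of a common world are R-related.
Serial (axiom D): no — a has no R-successor.
Reflexive (axiom T): no — a is not related to itself.
So F validates K, K4, K45; KD45 would additionally require R to be serial. The strongest is K45.

K45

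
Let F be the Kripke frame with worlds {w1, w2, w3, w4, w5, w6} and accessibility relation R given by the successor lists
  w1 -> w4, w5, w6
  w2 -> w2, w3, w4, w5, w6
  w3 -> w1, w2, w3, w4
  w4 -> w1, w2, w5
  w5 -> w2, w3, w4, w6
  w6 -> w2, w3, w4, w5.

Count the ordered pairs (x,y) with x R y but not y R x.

Enumerating: (w1,w5), (w1,w6), (w3,w1), (w3,w4), (w5,w3), (w6,w3), (w6,w4).

7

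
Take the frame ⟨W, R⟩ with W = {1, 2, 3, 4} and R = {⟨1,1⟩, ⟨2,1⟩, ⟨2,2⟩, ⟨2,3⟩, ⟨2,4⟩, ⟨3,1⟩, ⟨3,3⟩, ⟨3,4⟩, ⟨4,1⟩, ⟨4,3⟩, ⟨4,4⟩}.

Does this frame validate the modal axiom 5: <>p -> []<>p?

No

Axiom 5 corresponds to the accessibility relation being Euclidean.
Euclidean: no — 2 R 1 and 2 R 3, but not 1 R 3.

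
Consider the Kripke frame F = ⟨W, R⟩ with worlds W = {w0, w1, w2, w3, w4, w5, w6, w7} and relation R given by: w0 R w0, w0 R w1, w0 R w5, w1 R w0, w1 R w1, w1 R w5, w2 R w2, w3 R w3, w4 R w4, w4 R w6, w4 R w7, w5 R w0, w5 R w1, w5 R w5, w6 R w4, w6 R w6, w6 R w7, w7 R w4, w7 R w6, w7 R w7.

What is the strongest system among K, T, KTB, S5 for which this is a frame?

Reflexive (axiom T): yes — every world is R-related to itself.
Symmetric (axiom B): yes — every pair in R has its reverse in R.
Euclidean (axiom 5): yes — any two successors of a common world are R-related.
So F validates K, T, KTB, S5. The strongest is S5.

S5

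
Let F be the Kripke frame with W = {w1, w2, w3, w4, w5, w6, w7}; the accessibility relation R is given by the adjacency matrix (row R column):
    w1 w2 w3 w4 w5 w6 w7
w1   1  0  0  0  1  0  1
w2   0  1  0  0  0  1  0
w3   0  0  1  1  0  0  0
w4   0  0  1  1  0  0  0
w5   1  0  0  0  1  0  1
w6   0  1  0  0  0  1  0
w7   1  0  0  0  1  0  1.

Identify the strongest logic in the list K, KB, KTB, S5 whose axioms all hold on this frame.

S5

Symmetric (axiom B): yes — every pair in R has its reverse in R.
Reflexive (axiom T): yes — every world is R-related to itself.
Euclidean (axiom 5): yes — any two successors of a common world are R-related.
So F validates K, KB, KTB, S5. The strongest is S5.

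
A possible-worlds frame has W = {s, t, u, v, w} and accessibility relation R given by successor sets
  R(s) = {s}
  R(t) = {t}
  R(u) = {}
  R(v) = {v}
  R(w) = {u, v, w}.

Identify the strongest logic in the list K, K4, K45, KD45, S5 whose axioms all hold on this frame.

Transitive (axiom 4): yes — every two-step R-path is closed by a direct edge.
Euclidean (axiom 5): no — w R u and w R v, but not u R v.
Serial (axiom D): no — u has no R-successor.
Reflexive (axiom T): no — u is not related to itself.
So F validates K, K4; K45 would additionally require R to be Euclidean. The strongest is K4.

K4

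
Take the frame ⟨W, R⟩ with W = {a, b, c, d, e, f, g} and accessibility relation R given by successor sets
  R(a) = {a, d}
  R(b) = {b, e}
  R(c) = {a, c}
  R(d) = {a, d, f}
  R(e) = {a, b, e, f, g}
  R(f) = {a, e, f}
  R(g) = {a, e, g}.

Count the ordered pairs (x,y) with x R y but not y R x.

5

Enumerating: (c,a), (d,f), (e,a), (f,a), (g,a).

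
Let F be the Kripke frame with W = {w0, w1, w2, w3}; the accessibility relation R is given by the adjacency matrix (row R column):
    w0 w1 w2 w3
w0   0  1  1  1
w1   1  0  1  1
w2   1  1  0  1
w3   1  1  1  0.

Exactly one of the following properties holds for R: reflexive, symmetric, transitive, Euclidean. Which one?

symmetric

Reflexive: no — w0 is not related to itself.
Symmetric: yes — every pair in R has its reverse in R.
Transitive: no — w0 R w1 and w1 R w0, but not w0 R w0.
Euclidean: no — w0 R w1 and w0 R w1, but not w1 R w1.
Only symmetric holds.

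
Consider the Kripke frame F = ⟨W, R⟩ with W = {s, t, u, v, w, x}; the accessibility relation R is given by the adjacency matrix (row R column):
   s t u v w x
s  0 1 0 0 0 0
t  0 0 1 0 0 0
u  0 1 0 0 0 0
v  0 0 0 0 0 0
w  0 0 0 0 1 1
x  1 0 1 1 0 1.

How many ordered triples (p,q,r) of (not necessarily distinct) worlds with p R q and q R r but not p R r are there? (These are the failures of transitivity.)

8

Enumerating: (s,t,u), (t,u,t), (u,t,u), (w,x,s), (w,x,u), (w,x,v), (x,s,t), (x,u,t).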